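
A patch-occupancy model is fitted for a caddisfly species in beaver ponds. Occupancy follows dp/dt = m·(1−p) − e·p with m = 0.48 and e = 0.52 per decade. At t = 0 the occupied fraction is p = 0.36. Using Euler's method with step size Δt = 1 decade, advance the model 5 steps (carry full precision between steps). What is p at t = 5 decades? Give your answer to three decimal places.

0.480

Update rule: p ← p + [m·(1−p) − e·p]·Δt with Δt = 1.
p: 0.36000 → 0.48000  (Δp = +0.12000)
p: 0.48000 → 0.48000  (Δp = +0.00000)
p: 0.48000 → 0.48000  (Δp = +0.00000)
p: 0.48000 → 0.48000  (Δp = +0.00000)
p: 0.48000 → 0.48000  (Δp = +0.00000)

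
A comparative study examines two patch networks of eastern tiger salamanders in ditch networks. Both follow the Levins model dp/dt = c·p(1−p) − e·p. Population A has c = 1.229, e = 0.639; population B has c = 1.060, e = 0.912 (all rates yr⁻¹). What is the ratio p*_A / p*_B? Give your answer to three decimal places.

A: p*_A = 1 − 0.639/1.229 = 0.4801.
B: p*_B = 1 − 0.912/1.060 = 0.1396.
p*_A / p*_B = 0.4801/0.1396 = 3.4383.

3.438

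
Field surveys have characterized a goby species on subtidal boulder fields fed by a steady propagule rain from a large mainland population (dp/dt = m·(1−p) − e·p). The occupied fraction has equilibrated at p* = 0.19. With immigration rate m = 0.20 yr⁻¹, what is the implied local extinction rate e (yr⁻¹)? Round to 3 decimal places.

At equilibrium m(1−p*) = e·p*, so e = m(1−p*)/p*.
e = 0.20 × 0.8100 / 0.19 = 0.8526.

0.853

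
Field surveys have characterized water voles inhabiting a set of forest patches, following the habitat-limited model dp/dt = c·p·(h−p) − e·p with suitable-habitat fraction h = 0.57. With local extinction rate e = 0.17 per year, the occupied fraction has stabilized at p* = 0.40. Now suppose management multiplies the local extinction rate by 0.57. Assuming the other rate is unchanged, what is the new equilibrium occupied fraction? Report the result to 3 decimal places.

Balance c(h−p*) = e gives c = e/(0.57 − 0.40000) = 0.17/0.17000 = 1.00000.
New p* = 0.57 − e/c = 0.57 − 0.09690/1.00000 = 0.47310.

0.473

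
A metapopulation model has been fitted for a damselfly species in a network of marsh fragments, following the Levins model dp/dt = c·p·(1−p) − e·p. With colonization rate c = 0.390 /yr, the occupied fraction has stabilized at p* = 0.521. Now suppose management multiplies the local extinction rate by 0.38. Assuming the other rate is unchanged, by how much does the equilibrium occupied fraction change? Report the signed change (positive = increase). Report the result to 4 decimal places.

0.2970

Balance c(1−p*) = e gives e = 0.390×(1 − 0.52100) = 0.18681.
New p* = 1 − e/c = 1 − 0.07099/0.39000 = 0.81797.
Δp* = 0.81797 − 0.52100 = +0.29697.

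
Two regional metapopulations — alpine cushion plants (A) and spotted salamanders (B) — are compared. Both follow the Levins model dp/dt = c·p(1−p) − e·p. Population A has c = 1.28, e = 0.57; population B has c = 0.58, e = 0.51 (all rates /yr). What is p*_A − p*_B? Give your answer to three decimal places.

A: p*_A = 1 − 0.57/1.28 = 0.5547.
B: p*_B = 1 − 0.51/0.58 = 0.1207.
p*_A − p*_B = 0.5547 − 0.1207 = 0.4340.

0.434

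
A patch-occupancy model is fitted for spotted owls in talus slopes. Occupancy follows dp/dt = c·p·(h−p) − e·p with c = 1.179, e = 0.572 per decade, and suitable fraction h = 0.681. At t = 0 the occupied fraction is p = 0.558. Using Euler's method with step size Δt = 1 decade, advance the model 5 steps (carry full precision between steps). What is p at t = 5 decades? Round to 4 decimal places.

0.2227

Update rule: p ← p + [c·p·(h−p) − e·p]·Δt with Δt = 1.
  1  |  dp/dt·Δt = -0.238257  |  p_1 = 0.319743
  2  |  dp/dt·Δt = -0.046708  |  p_2 = 0.273036
  3  |  dp/dt·Δt = -0.024849  |  p_3 = 0.248187
  4  |  dp/dt·Δt = -0.015316  |  p_4 = 0.232870
  5  |  dp/dt·Δt = -0.010166  |  p_5 = 0.222704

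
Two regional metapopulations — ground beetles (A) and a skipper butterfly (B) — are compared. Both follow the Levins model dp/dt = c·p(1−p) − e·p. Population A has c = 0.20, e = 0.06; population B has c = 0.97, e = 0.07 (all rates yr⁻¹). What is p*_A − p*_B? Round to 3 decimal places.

-0.228

A: p*_A = 1 − 0.06/0.20 = 0.7000.
B: p*_B = 1 − 0.07/0.97 = 0.9278.
p*_A − p*_B = 0.7000 − 0.9278 = -0.2278.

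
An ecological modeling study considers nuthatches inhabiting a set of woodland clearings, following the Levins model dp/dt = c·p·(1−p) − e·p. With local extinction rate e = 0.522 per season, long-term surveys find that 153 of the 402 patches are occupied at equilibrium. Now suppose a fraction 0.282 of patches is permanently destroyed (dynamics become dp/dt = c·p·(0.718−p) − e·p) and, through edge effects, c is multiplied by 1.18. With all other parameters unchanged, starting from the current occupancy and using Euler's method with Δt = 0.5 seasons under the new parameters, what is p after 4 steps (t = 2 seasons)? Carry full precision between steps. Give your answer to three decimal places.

0.283

Observed p* = 153/402 = 0.38060.
Balance c(1−p*) = e gives c = e/(1 − 0.38060) = 0.522/0.61940 = 0.84275.
Starting from p₀ = 0.38060; update p ← p + (dp/dt)·Δt with the new parameters.
p: 0.38060 → 0.34511  (Δp = -0.03549)
p: 0.34511 → 0.31902  (Δp = -0.02609)
p: 0.31902 → 0.29905  (Δp = -0.01998)
p: 0.29905 → 0.28329  (Δp = -0.01576)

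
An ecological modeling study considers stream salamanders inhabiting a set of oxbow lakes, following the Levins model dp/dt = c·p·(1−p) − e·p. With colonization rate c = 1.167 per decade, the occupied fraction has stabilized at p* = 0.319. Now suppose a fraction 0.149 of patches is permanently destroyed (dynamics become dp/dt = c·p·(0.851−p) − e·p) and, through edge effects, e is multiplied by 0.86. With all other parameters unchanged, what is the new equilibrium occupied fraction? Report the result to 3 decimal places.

0.265

Balance c(1−p*) = e gives e = 1.167×(1 − 0.31900) = 0.79473.
New p* = 0.851 − e/c = 0.851 − 0.68347/1.16700 = 0.26534.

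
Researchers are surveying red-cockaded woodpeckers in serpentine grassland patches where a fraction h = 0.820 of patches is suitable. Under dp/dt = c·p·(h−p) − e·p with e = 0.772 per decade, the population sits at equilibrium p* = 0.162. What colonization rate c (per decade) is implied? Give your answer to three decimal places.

At equilibrium c(h−p*) = e, so c = e/(h−p*).
c = 0.772/(0.820 − 0.162) = 0.772/0.6580 = 1.1733.

1.173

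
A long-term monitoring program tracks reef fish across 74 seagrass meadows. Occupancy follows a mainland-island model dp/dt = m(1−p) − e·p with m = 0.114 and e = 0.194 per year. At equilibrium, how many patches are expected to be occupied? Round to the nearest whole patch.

27

p* = m/(m+e) = 0.114/0.3080 = 0.3701.
Expected occupied patches = N × p* = 74 × 0.3701 = 27.39 ≈ 27.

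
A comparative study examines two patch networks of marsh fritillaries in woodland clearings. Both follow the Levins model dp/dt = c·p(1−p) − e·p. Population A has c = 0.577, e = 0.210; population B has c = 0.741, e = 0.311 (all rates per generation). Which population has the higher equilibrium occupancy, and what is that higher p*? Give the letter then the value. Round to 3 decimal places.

A: p*_A = 1 − 0.210/0.577 = 0.6360.
B: p*_B = 1 − 0.311/0.741 = 0.5803.
A is higher at 0.6360.

A, 0.636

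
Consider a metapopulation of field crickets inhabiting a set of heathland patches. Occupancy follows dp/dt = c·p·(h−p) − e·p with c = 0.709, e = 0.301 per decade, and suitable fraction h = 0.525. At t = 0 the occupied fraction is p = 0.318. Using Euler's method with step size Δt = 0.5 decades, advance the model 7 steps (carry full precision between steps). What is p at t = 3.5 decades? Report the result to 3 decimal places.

Update rule: p ← p + [c·p·(h−p) − e·p]·Δt with Δt = 0.5.
step 1: Δp = -0.02452, p = 0.29348
step 2: Δp = -0.02008, p = 0.27340
step 3: Δp = -0.01676, p = 0.25663
step 4: Δp = -0.01421, p = 0.24243
step 5: Δp = -0.01220, p = 0.23023
step 6: Δp = -0.01059, p = 0.21963
step 7: Δp = -0.00928, p = 0.21036

0.210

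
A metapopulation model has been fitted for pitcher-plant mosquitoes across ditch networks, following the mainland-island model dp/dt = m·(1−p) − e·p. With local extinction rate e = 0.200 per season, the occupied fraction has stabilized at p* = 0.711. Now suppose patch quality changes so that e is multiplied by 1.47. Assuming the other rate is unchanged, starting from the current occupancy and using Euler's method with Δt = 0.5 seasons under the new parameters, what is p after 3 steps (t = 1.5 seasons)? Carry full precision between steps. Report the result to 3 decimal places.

Balance m(1−p*) = e·p* gives m = e·p*/(1−p*) = 0.200×0.71100/0.28900 = 0.49204.
Starting from p₀ = 0.71100; update p ← p + (dp/dt)·Δt with the new parameters.
step 1: Δp = -0.03342, p = 0.67758
step 2: Δp = -0.02028, p = 0.65730
step 3: Δp = -0.01231, p = 0.64499

0.645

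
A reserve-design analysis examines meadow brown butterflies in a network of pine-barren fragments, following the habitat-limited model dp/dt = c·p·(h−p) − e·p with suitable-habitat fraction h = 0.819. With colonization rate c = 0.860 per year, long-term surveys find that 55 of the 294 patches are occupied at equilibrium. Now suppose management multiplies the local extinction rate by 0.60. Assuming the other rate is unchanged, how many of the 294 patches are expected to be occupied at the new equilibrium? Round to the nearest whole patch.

Observed p* = 55/294 = 0.18707.
Balance c(h−p*) = e gives e = 0.860×(0.819 − 0.18707) = 0.54346.
New p* = 0.819 − e/c = 0.819 − 0.32608/0.86000 = 0.43984.
Expected occupied = 294 × 0.43984 = 129.31 ≈ 129.

129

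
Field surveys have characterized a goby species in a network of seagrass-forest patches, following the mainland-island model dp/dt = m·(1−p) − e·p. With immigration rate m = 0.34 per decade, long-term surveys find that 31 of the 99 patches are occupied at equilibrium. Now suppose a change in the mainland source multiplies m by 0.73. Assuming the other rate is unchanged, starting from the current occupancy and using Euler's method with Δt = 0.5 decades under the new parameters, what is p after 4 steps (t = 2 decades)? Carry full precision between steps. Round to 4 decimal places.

0.2538

Observed p* = 31/99 = 0.31313.
Balance m(1−p*) = e·p* gives e = m(1−p*)/p* = 0.34×0.68687/0.31313 = 0.74581.
Starting from p₀ = 0.31313; update p ← p + (dp/dt)·Δt with the new parameters.
  1  |  dp/dt·Δt = -0.031527  |  p_1 = 0.281604
  2  |  dp/dt·Δt = -0.015858  |  p_2 = 0.265746
  3  |  dp/dt·Δt = -0.007977  |  p_3 = 0.257769
  4  |  dp/dt·Δt = -0.004012  |  p_4 = 0.253757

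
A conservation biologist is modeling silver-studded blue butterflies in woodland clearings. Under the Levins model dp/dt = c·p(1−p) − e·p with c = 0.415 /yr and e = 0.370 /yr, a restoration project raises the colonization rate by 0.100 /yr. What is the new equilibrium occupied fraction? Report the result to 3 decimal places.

Before: p* = 1 − 0.370/0.415 = 0.1084.
After the change, c = 0.515, e = 0.37, so p* = 1 − 0.37/0.515 = 0.2816.

0.282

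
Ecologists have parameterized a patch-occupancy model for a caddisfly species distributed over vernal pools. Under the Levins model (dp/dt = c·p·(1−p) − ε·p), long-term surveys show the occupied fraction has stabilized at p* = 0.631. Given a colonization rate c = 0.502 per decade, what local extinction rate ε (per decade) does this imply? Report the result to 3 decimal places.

0.185

At equilibrium c(1−p*) = ε.
ε = 0.502 × (1 − 0.631) = 0.502 × 0.3690 = 0.1852.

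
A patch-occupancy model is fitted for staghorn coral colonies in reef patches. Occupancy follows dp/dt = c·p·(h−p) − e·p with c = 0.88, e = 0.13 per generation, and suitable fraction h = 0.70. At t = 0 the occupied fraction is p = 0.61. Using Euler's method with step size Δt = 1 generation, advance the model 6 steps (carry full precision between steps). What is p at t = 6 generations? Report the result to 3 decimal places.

Update rule: p ← p + [c·p·(h−p) − e·p]·Δt with Δt = 1.
  1  |  dp/dt·Δt = -0.030988  |  p_1 = 0.579012
  2  |  dp/dt·Δt = -0.013624  |  p_2 = 0.565388
  3  |  dp/dt·Δt = -0.006525  |  p_3 = 0.558862
  4  |  dp/dt·Δt = -0.003241  |  p_4 = 0.555622
  5  |  dp/dt·Δt = -0.001637  |  p_5 = 0.553984
  6  |  dp/dt·Δt = -0.000834  |  p_6 = 0.553150

0.553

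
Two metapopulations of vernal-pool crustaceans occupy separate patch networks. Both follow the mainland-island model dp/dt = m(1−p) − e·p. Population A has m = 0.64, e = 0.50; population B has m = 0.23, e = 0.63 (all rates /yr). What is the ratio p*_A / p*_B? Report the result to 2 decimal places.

2.10

A: p*_A = m/(m+e) = 0.64/1.1400 = 0.5614.
B: p*_B = 0.23/0.8600 = 0.2674.
p*_A / p*_B = 0.5614/0.2674 = 2.0992.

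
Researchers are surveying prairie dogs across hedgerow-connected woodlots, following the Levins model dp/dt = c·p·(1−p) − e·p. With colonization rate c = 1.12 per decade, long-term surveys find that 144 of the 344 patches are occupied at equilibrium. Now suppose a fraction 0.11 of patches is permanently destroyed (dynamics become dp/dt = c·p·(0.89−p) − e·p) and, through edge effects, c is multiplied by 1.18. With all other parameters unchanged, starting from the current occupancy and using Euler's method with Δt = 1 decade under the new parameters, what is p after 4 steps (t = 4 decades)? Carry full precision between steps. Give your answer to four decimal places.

0.3983

Observed p* = 144/344 = 0.41860.
Balance c(1−p*) = e gives e = 1.12×(1 − 0.41860) = 0.65116.
Starting from p₀ = 0.41860; update p ← p + (dp/dt)·Δt with the new parameters.
p: 0.41860 → 0.40681  (Δp = -0.01179)
p: 0.40681 → 0.40169  (Δp = -0.00512)
p: 0.40169 → 0.39936  (Δp = -0.00234)
p: 0.39936 → 0.39827  (Δp = -0.00109)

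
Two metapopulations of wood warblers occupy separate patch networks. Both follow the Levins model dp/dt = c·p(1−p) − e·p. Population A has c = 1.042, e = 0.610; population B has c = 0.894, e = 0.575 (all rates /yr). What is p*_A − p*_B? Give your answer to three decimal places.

A: p*_A = 1 − 0.610/1.042 = 0.4146.
B: p*_B = 1 − 0.575/0.894 = 0.3568.
p*_A − p*_B = 0.4146 − 0.3568 = 0.0578.

0.058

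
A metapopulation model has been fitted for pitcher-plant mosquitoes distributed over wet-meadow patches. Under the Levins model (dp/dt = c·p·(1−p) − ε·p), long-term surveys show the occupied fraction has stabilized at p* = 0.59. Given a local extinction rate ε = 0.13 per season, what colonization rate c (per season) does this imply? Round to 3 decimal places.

0.317

At equilibrium c(1−p*) = ε, so c = ε/(1−p*).
c = 0.13/(1 − 0.59) = 0.13/0.4100 = 0.3171.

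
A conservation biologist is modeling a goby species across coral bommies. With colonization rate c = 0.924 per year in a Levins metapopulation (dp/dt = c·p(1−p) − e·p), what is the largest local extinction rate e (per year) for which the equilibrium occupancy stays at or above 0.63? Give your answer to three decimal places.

0.342

1 − e/c ≥ 0.63 ⇒ e ≤ c(1 − 0.63) = 0.924 × 0.3700.
e_max = 0.3419.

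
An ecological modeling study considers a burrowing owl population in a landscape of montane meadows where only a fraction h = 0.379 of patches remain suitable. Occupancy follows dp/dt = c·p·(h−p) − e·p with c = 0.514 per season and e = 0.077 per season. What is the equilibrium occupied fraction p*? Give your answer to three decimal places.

0.229

Setting dp/dt = 0 and dividing by p* gives c·(h−p*) = e.
So p* = h − e/c = 0.379 − 0.077/0.514 = 0.379 − 0.1498 = 0.2292.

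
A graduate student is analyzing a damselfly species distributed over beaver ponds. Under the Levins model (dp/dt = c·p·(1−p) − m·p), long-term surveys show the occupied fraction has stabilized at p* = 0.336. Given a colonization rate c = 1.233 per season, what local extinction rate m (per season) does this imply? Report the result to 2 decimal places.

0.82

At equilibrium c(1−p*) = m.
m = 1.233 × (1 − 0.336) = 1.233 × 0.6640 = 0.8187.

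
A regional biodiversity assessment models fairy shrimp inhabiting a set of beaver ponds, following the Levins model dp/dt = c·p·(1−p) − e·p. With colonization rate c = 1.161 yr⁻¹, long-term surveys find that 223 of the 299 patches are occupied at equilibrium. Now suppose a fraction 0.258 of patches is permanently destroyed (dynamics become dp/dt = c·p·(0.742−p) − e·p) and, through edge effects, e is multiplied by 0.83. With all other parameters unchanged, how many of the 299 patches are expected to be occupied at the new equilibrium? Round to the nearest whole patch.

159

Observed p* = 223/299 = 0.74582.
Balance c(1−p*) = e gives e = 1.161×(1 − 0.74582) = 0.29510.
New p* = 0.742 − e/c = 0.742 − 0.24493/1.16100 = 0.53104.
Expected occupied = 299 × 0.53104 = 158.78 ≈ 159.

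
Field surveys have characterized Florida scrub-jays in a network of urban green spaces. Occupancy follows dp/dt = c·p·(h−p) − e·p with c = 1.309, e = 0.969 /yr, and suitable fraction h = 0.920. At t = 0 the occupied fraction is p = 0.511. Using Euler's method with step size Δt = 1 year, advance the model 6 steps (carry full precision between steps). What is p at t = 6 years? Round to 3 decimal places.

Update rule: p ← p + [c·p·(h−p) − e·p]·Δt with Δt = 1.
p: 0.51100 → 0.28942  (Δp = -0.22158)
p: 0.28942 → 0.24787  (Δp = -0.04155)
p: 0.24787 → 0.22576  (Δp = -0.02210)
p: 0.22576 → 0.21216  (Δp = -0.01360)
p: 0.21216 → 0.20316  (Δp = -0.00900)
p: 0.20316 → 0.19693  (Δp = -0.00623)

0.197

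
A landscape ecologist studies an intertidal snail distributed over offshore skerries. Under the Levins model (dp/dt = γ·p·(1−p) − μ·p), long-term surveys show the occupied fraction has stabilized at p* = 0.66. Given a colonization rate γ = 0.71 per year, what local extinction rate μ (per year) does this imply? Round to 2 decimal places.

0.24

At equilibrium γ(1−p*) = μ.
μ = 0.71 × (1 − 0.66) = 0.71 × 0.3400 = 0.2414.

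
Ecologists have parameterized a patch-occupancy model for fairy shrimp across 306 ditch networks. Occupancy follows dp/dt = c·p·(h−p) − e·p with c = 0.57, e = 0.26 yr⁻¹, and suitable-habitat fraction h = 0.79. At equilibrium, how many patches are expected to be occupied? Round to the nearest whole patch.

p* = h − e/c = 0.79 − 0.4561 = 0.3339.
Expected occupied patches = N × p* = 306 × 0.3339 = 102.16 ≈ 102.

102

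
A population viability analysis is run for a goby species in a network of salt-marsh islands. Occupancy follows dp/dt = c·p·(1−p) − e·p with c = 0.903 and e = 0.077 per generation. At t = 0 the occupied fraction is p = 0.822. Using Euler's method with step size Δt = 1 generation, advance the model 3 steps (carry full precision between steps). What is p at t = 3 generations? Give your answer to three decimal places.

0.914

Update rule: p ← p + [c·p·(1−p) − e·p]·Δt with Δt = 1.
t = 1: p = 0.82200 + (+0.06883) = 0.89083
t = 2: p = 0.89083 + (+0.01923) = 0.91005
t = 3: p = 0.91005 + (+0.00384) = 0.91390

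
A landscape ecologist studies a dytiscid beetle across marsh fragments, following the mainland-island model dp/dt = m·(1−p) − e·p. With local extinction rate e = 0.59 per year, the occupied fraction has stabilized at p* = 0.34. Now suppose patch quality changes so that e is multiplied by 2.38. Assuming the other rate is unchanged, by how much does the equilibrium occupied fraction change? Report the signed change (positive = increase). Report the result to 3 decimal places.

-0.162

Balance m(1−p*) = e·p* gives m = e·p*/(1−p*) = 0.59×0.34000/0.66000 = 0.30394.
New p* = m/(m+e) = 0.30394/(0.30394+1.40420) = 0.17794.
Δp* = 0.17794 − 0.34000 = -0.16206.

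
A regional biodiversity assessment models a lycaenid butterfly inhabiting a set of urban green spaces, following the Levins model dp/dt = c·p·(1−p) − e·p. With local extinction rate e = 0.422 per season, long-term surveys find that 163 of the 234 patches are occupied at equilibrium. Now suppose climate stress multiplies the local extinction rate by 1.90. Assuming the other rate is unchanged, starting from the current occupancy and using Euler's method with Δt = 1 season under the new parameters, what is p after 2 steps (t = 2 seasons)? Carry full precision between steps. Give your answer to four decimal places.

0.4269

Observed p* = 163/234 = 0.69658.
Balance c(1−p*) = e gives c = e/(1 − 0.69658) = 0.422/0.30342 = 1.39082.
Starting from p₀ = 0.69658; update p ← p + (dp/dt)·Δt with the new parameters.
  1  |  dp/dt·Δt = -0.264562  |  p_1 = 0.432020
  2  |  dp/dt·Δt = -0.005117  |  p_2 = 0.426903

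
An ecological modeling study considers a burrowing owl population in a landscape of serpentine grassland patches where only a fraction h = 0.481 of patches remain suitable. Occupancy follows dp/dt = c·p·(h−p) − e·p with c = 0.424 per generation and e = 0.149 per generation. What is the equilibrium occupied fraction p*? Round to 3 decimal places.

0.130

Setting dp/dt = 0 and dividing by p* gives c·(h−p*) = e.
So p* = h − e/c = 0.481 − 0.149/0.424 = 0.481 − 0.3514 = 0.1296.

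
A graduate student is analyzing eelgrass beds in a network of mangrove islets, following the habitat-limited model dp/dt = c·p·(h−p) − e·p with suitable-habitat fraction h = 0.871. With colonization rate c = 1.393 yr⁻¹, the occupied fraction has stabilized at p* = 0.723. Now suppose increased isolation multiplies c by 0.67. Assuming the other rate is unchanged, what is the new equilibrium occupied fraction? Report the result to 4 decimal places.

0.6501

Balance c(h−p*) = e gives e = 1.393×(0.871 − 0.72300) = 0.20616.
New p* = 0.871 − e/c = 0.871 − 0.20616/0.93331 = 0.65011.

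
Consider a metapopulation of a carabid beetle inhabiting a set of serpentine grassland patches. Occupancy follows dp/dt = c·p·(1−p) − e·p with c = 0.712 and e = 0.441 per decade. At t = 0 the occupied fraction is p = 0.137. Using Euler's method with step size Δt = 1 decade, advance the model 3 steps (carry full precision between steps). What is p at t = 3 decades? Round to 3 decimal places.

Update rule: p ← p + [c·p·(1−p) − e·p]·Δt with Δt = 1.
step 1: Δp = +0.02376, p = 0.16076
step 2: Δp = +0.02517, p = 0.18593
step 3: Δp = +0.02577, p = 0.21170

0.212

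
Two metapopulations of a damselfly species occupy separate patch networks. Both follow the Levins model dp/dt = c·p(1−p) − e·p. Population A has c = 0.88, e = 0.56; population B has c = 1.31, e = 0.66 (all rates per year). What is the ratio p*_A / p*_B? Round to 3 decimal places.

A: p*_A = 1 − 0.56/0.88 = 0.3636.
B: p*_B = 1 − 0.66/1.31 = 0.4962.
p*_A / p*_B = 0.3636/0.4962 = 0.7329.

0.733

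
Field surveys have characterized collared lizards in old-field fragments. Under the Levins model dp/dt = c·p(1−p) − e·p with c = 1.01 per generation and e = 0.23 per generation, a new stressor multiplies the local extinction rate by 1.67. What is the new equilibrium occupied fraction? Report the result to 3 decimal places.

Before: p* = 1 − 0.23/1.01 = 0.7723.
After the change, c = 1.01, e = 0.3841, so p* = 1 − 0.3841/1.01 = 0.6197.

0.620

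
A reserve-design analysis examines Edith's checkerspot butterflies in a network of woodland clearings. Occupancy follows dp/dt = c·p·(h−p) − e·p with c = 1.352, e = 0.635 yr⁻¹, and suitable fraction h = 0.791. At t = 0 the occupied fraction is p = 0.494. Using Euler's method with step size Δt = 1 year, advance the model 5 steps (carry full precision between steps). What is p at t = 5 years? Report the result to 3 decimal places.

Update rule: p ← p + [c·p·(h−p) − e·p]·Δt with Δt = 1.
p: 0.49400 → 0.37867  (Δp = -0.11533)
p: 0.37867 → 0.34931  (Δp = -0.02936)
p: 0.34931 → 0.33610  (Δp = -0.01322)
p: 0.33610 → 0.32938  (Δp = -0.00671)
p: 0.32938 → 0.32580  (Δp = -0.00359)

0.326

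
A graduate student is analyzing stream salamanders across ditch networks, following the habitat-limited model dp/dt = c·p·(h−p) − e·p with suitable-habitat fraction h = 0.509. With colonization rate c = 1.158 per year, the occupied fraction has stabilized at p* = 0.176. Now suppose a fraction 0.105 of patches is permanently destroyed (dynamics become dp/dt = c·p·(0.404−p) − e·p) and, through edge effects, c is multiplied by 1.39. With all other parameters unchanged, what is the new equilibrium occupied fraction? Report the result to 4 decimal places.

0.1644

Balance c(h−p*) = e gives e = 1.158×(0.509 − 0.17600) = 0.38561.
New p* = 0.404 − e/c = 0.404 − 0.38561/1.60962 = 0.16443.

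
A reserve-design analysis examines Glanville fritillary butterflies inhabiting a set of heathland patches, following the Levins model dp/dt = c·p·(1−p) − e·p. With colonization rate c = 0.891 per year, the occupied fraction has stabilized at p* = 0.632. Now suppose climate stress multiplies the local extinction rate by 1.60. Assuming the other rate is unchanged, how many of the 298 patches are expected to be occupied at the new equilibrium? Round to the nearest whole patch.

Balance c(1−p*) = e gives e = 0.891×(1 − 0.63200) = 0.32789.
New p* = 1 − e/c = 1 − 0.52462/0.89100 = 0.41120.
Expected occupied = 298 × 0.41120 = 122.54 ≈ 123.

123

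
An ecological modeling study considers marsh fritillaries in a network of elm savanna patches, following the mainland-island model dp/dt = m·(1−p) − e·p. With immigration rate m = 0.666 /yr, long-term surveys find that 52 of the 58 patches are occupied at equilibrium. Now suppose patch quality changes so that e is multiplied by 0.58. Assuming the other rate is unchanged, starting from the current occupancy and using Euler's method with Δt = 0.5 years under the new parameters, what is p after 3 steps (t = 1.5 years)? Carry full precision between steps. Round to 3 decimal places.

Observed p* = 52/58 = 0.89655.
Balance m(1−p*) = e·p* gives e = m(1−p*)/p* = 0.666×0.10345/0.89655 = 0.07685.
Starting from p₀ = 0.89655; update p ← p + (dp/dt)·Δt with the new parameters.
step 1: Δp = +0.01447, p = 0.91102
step 2: Δp = +0.00933, p = 0.92035
step 3: Δp = +0.00601, p = 0.92636

0.926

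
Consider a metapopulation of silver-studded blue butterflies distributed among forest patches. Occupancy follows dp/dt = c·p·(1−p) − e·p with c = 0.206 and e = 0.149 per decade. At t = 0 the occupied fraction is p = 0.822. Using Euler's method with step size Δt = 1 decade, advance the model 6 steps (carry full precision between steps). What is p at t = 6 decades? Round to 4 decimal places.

Update rule: p ← p + [c·p·(1−p) − e·p]·Δt with Δt = 1.
t = 1: p = 0.82200 + (-0.09234) = 0.72966
t = 2: p = 0.72966 + (-0.06809) = 0.66158
t = 3: p = 0.66158 + (-0.05245) = 0.60912
t = 4: p = 0.60912 + (-0.04171) = 0.56741
t = 5: p = 0.56741 + (-0.03398) = 0.53343
t = 6: p = 0.53343 + (-0.02821) = 0.50522

0.5052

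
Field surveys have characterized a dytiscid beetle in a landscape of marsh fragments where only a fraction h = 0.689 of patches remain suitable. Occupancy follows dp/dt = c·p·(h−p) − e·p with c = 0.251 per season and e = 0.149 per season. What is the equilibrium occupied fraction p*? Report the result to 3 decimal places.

0.095

Setting dp/dt = 0 and dividing by p* gives c·(h−p*) = e.
So p* = h − e/c = 0.689 − 0.149/0.251 = 0.689 − 0.5936 = 0.0954.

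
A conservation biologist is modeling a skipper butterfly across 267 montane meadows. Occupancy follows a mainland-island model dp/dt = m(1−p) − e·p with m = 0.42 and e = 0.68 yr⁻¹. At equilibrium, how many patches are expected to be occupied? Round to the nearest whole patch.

p* = m/(m+e) = 0.42/1.1000 = 0.3818.
Expected occupied patches = N × p* = 267 × 0.3818 = 101.95 ≈ 102.

102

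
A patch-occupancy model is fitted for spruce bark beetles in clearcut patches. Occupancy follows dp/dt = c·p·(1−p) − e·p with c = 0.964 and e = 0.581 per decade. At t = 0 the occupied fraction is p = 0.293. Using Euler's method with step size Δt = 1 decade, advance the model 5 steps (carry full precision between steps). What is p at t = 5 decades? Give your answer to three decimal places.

0.383

Update rule: p ← p + [c·p·(1−p) − e·p]·Δt with Δt = 1.
step 1: Δp = +0.02946, p = 0.32246
step 2: Δp = +0.02326, p = 0.34573
step 3: Δp = +0.01719, p = 0.36292
step 4: Δp = +0.01203, p = 0.37495
step 5: Δp = +0.00808, p = 0.38303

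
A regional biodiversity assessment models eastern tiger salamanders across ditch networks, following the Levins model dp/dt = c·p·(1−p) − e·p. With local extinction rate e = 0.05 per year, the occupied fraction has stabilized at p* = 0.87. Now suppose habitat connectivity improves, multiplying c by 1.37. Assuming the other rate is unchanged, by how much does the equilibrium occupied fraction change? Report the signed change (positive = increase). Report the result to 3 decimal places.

Balance c(1−p*) = e gives c = e/(1 − 0.87000) = 0.05/0.13000 = 0.38462.
New p* = 1 − e/c = 1 − 0.05000/0.52693 = 0.90511.
Δp* = 0.90511 − 0.87000 = +0.03511.

0.035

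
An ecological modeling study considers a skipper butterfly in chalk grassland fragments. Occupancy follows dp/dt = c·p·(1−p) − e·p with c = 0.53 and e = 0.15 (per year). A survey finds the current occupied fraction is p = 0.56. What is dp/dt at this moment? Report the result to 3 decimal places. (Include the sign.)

Colonization term: c·p·(1−p) = 0.53×0.56×0.4400 = 0.13059.
Extinction term: e·p = 0.08400.
dp/dt = 0.13059 − 0.08400 = 0.04659.

0.047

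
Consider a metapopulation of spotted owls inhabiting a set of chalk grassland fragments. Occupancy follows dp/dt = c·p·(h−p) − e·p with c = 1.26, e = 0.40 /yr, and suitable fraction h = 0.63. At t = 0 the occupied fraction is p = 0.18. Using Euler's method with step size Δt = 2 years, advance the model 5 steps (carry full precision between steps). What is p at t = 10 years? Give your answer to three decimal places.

0.312

Update rule: p ← p + [c·p·(h−p) − e·p]·Δt with Δt = 2.
  1  |  dp/dt·Δt = +0.060120  |  p_1 = 0.240120
  2  |  dp/dt·Δt = +0.043821  |  p_2 = 0.283941
  3  |  dp/dt·Δt = +0.020463  |  p_3 = 0.304404
  4  |  dp/dt·Δt = +0.006241  |  p_4 = 0.310645
  5  |  dp/dt·Δt = +0.001483  |  p_5 = 0.312128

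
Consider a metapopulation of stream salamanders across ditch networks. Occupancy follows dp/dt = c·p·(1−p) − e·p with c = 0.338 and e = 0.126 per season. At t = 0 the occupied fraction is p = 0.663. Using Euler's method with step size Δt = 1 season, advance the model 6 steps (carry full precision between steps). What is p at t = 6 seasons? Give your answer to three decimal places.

0.635

Update rule: p ← p + [c·p·(1−p) − e·p]·Δt with Δt = 1.
p: 0.66300 → 0.65498  (Δp = -0.00802)
p: 0.65498 → 0.64884  (Δp = -0.00615)
p: 0.64884 → 0.64409  (Δp = -0.00474)
p: 0.64409 → 0.64042  (Δp = -0.00367)
p: 0.64042 → 0.63756  (Δp = -0.00286)
p: 0.63756 → 0.63533  (Δp = -0.00223)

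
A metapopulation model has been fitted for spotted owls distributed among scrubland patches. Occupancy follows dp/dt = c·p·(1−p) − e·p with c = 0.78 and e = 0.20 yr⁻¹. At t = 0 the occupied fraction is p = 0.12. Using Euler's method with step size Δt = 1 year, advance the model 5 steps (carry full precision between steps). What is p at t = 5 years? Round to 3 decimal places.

Update rule: p ← p + [c·p·(1−p) − e·p]·Δt with Δt = 1.
step 1: Δp = +0.05837, p = 0.17837
step 2: Δp = +0.07864, p = 0.25701
step 3: Δp = +0.09754, p = 0.35455
step 4: Δp = +0.10759, p = 0.46214
step 5: Δp = +0.10145, p = 0.56359

0.564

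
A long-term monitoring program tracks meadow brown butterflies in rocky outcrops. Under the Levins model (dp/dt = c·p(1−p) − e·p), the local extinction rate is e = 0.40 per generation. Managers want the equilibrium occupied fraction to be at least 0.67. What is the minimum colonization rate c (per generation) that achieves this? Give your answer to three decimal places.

1.212

p* = 1 − e/c ≥ 0.67 requires e/c ≤ 0.3300, i.e. c ≥ e/0.3300.
c_min = 0.40/0.3300 = 1.2121.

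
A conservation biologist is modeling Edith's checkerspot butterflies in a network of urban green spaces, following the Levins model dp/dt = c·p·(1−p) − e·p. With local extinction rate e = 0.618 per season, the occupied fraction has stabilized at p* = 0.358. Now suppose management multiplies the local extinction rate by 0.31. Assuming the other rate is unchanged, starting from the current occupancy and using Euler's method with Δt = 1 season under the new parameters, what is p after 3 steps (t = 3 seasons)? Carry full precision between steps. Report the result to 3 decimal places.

Balance c(1−p*) = e gives c = e/(1 − 0.35800) = 0.618/0.64200 = 0.96262.
Starting from p₀ = 0.35800; update p ← p + (dp/dt)·Δt with the new parameters.
step 1: Δp = +0.15266, p = 0.51066
step 2: Δp = +0.14271, p = 0.65337
step 3: Δp = +0.09284, p = 0.74621

0.746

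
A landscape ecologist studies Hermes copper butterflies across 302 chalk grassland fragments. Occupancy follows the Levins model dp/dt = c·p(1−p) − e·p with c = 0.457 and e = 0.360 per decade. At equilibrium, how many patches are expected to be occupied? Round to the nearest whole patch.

64

p* = 1 − e/c = 1 − 0.360/0.457 = 0.2123.
Expected occupied patches = N × p* = 302 × 0.2123 = 64.10 ≈ 64.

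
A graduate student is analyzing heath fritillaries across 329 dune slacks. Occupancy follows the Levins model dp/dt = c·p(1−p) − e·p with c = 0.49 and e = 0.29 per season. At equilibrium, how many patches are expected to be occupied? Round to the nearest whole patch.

p* = 1 − e/c = 1 − 0.29/0.49 = 0.4082.
Expected occupied patches = N × p* = 329 × 0.4082 = 134.29 ≈ 134.

134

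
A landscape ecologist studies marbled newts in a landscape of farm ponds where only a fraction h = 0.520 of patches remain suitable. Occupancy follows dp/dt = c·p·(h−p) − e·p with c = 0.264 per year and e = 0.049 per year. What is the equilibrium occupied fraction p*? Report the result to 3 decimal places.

Setting dp/dt = 0 and dividing by p* gives c·(h−p*) = e.
So p* = h − e/c = 0.520 − 0.049/0.264 = 0.520 − 0.1856 = 0.3344.

0.334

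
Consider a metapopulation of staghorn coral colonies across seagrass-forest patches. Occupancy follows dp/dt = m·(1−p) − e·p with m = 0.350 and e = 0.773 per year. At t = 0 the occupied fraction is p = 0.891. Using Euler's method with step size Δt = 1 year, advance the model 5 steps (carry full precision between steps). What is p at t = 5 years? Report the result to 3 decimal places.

0.312

Update rule: p ← p + [m·(1−p) − e·p]·Δt with Δt = 1.
step 1: Δp = -0.65059, p = 0.24041
step 2: Δp = +0.08002, p = 0.32043
step 3: Δp = -0.00984, p = 0.31059
step 4: Δp = +0.00121, p = 0.31180
step 5: Δp = -0.00015, p = 0.31165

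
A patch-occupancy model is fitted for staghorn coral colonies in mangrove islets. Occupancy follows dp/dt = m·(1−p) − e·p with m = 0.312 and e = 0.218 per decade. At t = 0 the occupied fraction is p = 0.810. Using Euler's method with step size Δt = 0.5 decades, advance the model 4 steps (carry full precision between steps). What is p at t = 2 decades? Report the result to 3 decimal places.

0.653

Update rule: p ← p + [m·(1−p) − e·p]·Δt with Δt = 0.5.
  1  |  dp/dt·Δt = -0.058650  |  p_1 = 0.751350
  2  |  dp/dt·Δt = -0.043108  |  p_2 = 0.708242
  3  |  dp/dt·Δt = -0.031684  |  p_3 = 0.676558
  4  |  dp/dt·Δt = -0.023288  |  p_4 = 0.653270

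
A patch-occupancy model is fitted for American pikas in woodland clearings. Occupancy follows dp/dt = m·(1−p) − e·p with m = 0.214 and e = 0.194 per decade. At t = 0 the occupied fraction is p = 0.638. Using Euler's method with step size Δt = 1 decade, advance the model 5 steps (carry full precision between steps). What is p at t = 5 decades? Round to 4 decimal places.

0.5328

Update rule: p ← p + [m·(1−p) − e·p]·Δt with Δt = 1.
p: 0.63800 → 0.59170  (Δp = -0.04630)
p: 0.59170 → 0.56428  (Δp = -0.02741)
p: 0.56428 → 0.54806  (Δp = -0.01623)
p: 0.54806 → 0.53845  (Δp = -0.00961)
p: 0.53845 → 0.53276  (Δp = -0.00569)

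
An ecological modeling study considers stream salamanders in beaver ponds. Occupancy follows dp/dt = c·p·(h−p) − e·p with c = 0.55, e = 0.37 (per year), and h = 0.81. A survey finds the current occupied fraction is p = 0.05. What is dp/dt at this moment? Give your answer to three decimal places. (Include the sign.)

Colonization term: c·p·(h−p) = 0.55×0.05×0.7600 = 0.02090.
Extinction term: e·p = 0.01850.
dp/dt = 0.02090 − 0.01850 = 0.00240.

0.002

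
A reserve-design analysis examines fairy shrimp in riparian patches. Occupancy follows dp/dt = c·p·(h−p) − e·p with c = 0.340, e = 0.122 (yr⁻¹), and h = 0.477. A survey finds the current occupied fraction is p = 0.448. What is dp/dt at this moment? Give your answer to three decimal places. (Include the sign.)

-0.050

Colonization term: c·p·(h−p) = 0.340×0.448×0.0290 = 0.00442.
Extinction term: e·p = 0.05466.
dp/dt = 0.00442 − 0.05466 = -0.05024.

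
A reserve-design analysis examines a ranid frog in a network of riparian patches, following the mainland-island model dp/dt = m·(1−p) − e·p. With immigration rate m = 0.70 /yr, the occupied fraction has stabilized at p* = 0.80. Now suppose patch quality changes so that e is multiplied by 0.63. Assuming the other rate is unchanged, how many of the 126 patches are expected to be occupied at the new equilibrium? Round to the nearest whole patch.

Balance m(1−p*) = e·p* gives e = m(1−p*)/p* = 0.70×0.20000/0.80000 = 0.17500.
New p* = m/(m+e) = 0.70000/(0.70000+0.11025) = 0.86393.
Expected occupied = 126 × 0.86393 = 108.86 ≈ 109.

109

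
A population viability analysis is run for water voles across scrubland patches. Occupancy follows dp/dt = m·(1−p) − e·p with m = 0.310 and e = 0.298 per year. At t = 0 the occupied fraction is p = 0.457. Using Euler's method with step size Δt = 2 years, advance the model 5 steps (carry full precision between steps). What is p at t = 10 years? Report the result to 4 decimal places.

0.5099

Update rule: p ← p + [m·(1−p) − e·p]·Δt with Δt = 2.
t = 2: p = 0.45700 + (+0.06429) = 0.52129
t = 4: p = 0.52129 + (-0.01389) = 0.50740
t = 6: p = 0.50740 + (+0.00300) = 0.51040
t = 8: p = 0.51040 + (-0.00065) = 0.50975
t = 10: p = 0.50975 + (+0.00014) = 0.50989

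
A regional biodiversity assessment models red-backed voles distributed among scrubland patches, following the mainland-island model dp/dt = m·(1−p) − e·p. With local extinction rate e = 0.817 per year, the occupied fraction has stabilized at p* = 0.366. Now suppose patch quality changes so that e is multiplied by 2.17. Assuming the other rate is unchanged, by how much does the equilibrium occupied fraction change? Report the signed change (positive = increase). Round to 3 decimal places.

-0.156

Balance m(1−p*) = e·p* gives m = e·p*/(1−p*) = 0.817×0.36600/0.63400 = 0.47164.
New p* = m/(m+e) = 0.47164/(0.47164+1.77289) = 0.21013.
Δp* = 0.21013 − 0.36600 = -0.15587.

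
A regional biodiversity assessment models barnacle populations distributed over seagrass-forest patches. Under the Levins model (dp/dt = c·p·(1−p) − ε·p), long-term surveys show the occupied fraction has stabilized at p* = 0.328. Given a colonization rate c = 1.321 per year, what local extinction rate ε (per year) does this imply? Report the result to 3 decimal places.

0.888

At equilibrium c(1−p*) = ε.
ε = 1.321 × (1 − 0.328) = 1.321 × 0.6720 = 0.8877.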